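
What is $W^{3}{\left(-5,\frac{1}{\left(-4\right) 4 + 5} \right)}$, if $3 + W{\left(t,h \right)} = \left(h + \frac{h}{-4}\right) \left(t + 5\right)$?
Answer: $-27$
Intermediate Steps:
$W{\left(t,h \right)} = -3 + \frac{3 h \left(5 + t\right)}{4}$ ($W{\left(t,h \right)} = -3 + \left(h + \frac{h}{-4}\right) \left(t + 5\right) = -3 + \left(h + h \left(- \frac{1}{4}\right)\right) \left(5 + t\right) = -3 + \left(h - \frac{h}{4}\right) \left(5 + t\right) = -3 + \frac{3 h}{4} \left(5 + t\right) = -3 + \frac{3 h \left(5 + t\right)}{4}$)
$W^{3}{\left(-5,\frac{1}{\left(-4\right) 4 + 5} \right)} = \left(-3 + \frac{15}{4 \left(\left(-4\right) 4 + 5\right)} + \frac{3}{4} \frac{1}{\left(-4\right) 4 + 5} \left(-5\right)\right)^{3} = \left(-3 + \frac{15}{4 \left(-16 + 5\right)} + \frac{3}{4} \frac{1}{-16 + 5} \left(-5\right)\right)^{3} = \left(-3 + \frac{15}{4 \left(-11\right)} + \frac{3}{4} \frac{1}{-11} \left(-5\right)\right)^{3} = \left(-3 + \frac{15}{4} \left(- \frac{1}{11}\right) + \frac{3}{4} \left(- \frac{1}{11}\right) \left(-5\right)\right)^{3} = \left(-3 - \frac{15}{44} + \frac{15}{44}\right)^{3} = \left(-3\right)^{3} = -27$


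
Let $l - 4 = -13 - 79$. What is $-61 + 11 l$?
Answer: $-1029$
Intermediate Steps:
$l = -88$ ($l = 4 - 92 = -88$)
$-61 + 11 l = -61 + 11 \left(-88\right) = -61 - 968 = -1029$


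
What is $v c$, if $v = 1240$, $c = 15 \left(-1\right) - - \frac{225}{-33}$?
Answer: $- \frac{297600}{11} \approx -27055.0$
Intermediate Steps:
$c = - \frac{240}{11}$ ($c = -15 - \left(-225\right) \left(- \frac{1}{33}\right) = -15 - \frac{75}{11} = - \frac{240}{11} \approx -21.818$)
$v c = 1240 \left(- \frac{240}{11}\right) = - \frac{297600}{11}$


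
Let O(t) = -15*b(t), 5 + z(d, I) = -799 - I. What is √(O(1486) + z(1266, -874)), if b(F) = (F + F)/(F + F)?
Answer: √55 ≈ 7.4162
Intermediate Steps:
z(d, I) = -804 - I (z(d, I) = -5 + (-799 - I) = -804 - I)
b(F) = 1 (b(F) = (2*F)/((2*F)) = (2*F)*(1/(2*F)) = 1)
O(t) = -15 (O(t) = -15*1 = -15)
√(O(1486) + z(1266, -874)) = √(-15 + (-804 - 1*(-874))) = √(-15 + (-804 + 874)) = √(-15 + 70) = √55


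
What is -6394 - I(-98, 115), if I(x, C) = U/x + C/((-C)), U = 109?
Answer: -626405/98 ≈ -6391.9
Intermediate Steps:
I(x, C) = -1 + 109/x (I(x, C) = 109/x + C/((-C)) = 109/x + C*(-1/C) = 109/x - 1 = -1 + 109/x)
-6394 - I(-98, 115) = -6394 - (109 - 1*(-98))/(-98) = -6394 - (-1)*(109 + 98)/98 = -6394 - (-1)*207/98 = -6394 - 1*(-207/98) = -6394 + 207/98 = -626405/98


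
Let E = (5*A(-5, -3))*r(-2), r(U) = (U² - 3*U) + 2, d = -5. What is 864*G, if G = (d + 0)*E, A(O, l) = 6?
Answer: -1555200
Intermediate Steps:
r(U) = 2 + U² - 3*U
E = 360 (E = (5*6)*(2 + (-2)² - 3*(-2)) = 30*(2 + 4 + 6) = 30*12 = 360)
G = -1800 (G = (-5 + 0)*360 = -5*360 = -1800)
864*G = 864*(-1800) = -1555200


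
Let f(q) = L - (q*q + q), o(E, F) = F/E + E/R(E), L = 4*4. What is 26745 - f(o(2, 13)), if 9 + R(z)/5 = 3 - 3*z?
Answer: 6024889/225 ≈ 26777.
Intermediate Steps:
R(z) = -30 - 15*z (R(z) = -45 + 5*(3 - 3*z) = -45 + (15 - 15*z) = -30 - 15*z)
L = 16
o(E, F) = E/(-30 - 15*E) + F/E (o(E, F) = F/E + E/(-30 - 15*E) = E/(-30 - 15*E) + F/E)
f(q) = 16 - q - q**2 (f(q) = 16 - (q*q + q) = 16 - (q**2 + q) = 16 - (q + q**2) = 16 + (-q - q**2) = 16 - q - q**2)
26745 - f(o(2, 13)) = 26745 - (16 - (-1/15*2**2 + 13*(2 + 2))/(2*(2 + 2)) - ((-1/15*2**2 + 13*(2 + 2))/(2*(2 + 2)))**2) = 26745 - (16 - (-1/15*4 + 13*4)/(2*4) - ((1/2)*(-1/15*4 + 13*4)/4)**2) = 26745 - (16 - (-4/15 + 52)/(2*4) - ((1/2)*(1/4)*(-4/15 + 52))**2) = 26745 - (16 - 776/(2*4*15) - ((1/2)*(1/4)*(776/15))**2) = 26745 - (16 - 1*97/15 - (97/15)**2) = 26745 - (16 - 97/15 - 1*9409/225) = 26745 - (16 - 97/15 - 9409/225) = 26745 - 1*(-7264/225) = 26745 + 7264/225 = 6024889/225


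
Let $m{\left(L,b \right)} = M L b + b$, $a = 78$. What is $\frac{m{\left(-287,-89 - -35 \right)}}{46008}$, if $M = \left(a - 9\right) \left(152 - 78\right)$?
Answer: $\frac{1465421}{852} \approx 1720.0$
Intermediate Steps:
$M = 5106$ ($M = \left(78 - 9\right) \left(152 - 78\right) = \left(78 - 9\right) 74 = 69 \cdot 74 = 5106$)
$m{\left(L,b \right)} = b + 5106 L b$ ($m{\left(L,b \right)} = 5106 L b + b = b + 5106 L b$)
$\frac{m{\left(-287,-89 - -35 \right)}}{46008} = \frac{\left(-89 - -35\right) \left(1 + 5106 \left(-287\right)\right)}{46008} = \left(-89 + 35\right) \left(1 - 1465422\right) \frac{1}{46008} = \left(-54\right) \left(-1465421\right) \frac{1}{46008} = 79132734 \cdot \frac{1}{46008} = \frac{1465421}{852}$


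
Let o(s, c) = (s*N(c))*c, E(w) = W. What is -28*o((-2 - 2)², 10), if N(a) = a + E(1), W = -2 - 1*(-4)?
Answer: -53760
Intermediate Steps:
W = 2 (W = -2 + 4 = 2)
E(w) = 2
N(a) = 2 + a (N(a) = a + 2 = 2 + a)
o(s, c) = c*s*(2 + c) (o(s, c) = (s*(2 + c))*c = c*s*(2 + c))
-28*o((-2 - 2)², 10) = -280*(-2 - 2)²*(2 + 10) = -280*(-4)²*12 = -280*16*12 = -28*1920 = -53760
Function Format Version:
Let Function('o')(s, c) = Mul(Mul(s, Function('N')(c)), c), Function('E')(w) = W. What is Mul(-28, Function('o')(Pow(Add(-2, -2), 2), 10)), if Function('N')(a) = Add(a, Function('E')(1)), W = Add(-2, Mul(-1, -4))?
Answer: -53760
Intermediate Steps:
W = 2 (W = Add(-2, 4) = 2)
Function('E')(w) = 2
Function('N')(a) = Add(2, a) (Function('N')(a) = Add(a, 2) = Add(2, a))
Function('o')(s, c) = Mul(c, s, Add(2, c)) (Function('o')(s, c) = Mul(Mul(s, Add(2, c)), c) = Mul(c, s, Add(2, c)))
Mul(-28, Function('o')(Pow(Add(-2, -2), 2), 10)) = Mul(-28, Mul(10, Pow(Add(-2, -2), 2), Add(2, 10))) = Mul(-28, Mul(10, Pow(-4, 2), 12)) = Mul(-28, Mul(10, 16, 12)) = Mul(-28, 1920) = -53760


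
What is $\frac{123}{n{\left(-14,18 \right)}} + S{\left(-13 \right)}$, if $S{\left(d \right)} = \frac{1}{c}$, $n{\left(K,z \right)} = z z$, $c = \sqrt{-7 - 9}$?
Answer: $\frac{41}{108} - \frac{i}{4} \approx 0.37963 - 0.25 i$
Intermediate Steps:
$c = 4 i$ ($c = \sqrt{-16} = 4 i \approx 4.0 i$)
$n{\left(K,z \right)} = z^{2}$
$S{\left(d \right)} = - \frac{i}{4}$ ($S{\left(d \right)} = \frac{1}{4 i} = - \frac{i}{4}$)
$\frac{123}{n{\left(-14,18 \right)}} + S{\left(-13 \right)} = \frac{123}{18^{2}} - \frac{i}{4} = \frac{123}{324} - \frac{i}{4} = 123 \cdot \frac{1}{324} - \frac{i}{4} = \frac{41}{108} - \frac{i}{4}$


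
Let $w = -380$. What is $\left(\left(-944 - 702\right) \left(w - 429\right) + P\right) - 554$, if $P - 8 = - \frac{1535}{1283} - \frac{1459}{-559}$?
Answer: $\frac{954638990228}{717197} \approx 1.3311 \cdot 10^{6}$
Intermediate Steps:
$P = \frac{6751408}{717197}$ ($P = 8 - \left(- \frac{1459}{559} + \frac{1535}{1283}\right) = 8 - - \frac{1013832}{717197} = 8 + \left(- \frac{1535}{1283} + \frac{1459}{559}\right) = 8 + \frac{1013832}{717197} = \frac{6751408}{717197} \approx 9.4136$)
$\left(\left(-944 - 702\right) \left(w - 429\right) + P\right) - 554 = \left(\left(-944 - 702\right) \left(-380 - 429\right) + \frac{6751408}{717197}\right) - 554 = \left(\left(-1646\right) \left(-809\right) + \frac{6751408}{717197}\right) - 554 = \left(1331614 + \frac{6751408}{717197}\right) - 554 = \frac{955036317366}{717197} - 554 = \frac{954638990228}{717197}$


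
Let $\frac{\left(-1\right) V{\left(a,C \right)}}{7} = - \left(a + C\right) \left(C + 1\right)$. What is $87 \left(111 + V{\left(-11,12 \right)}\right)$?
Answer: $17574$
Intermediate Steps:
$V{\left(a,C \right)} = 7 \left(1 + C\right) \left(C + a\right)$ ($V{\left(a,C \right)} = - 7 \left(- \left(a + C\right) \left(C + 1\right)\right) = - 7 \left(- \left(C + a\right) \left(1 + C\right)\right) = - 7 \left(- \left(1 + C\right) \left(C + a\right)\right) = 7 \left(1 + C\right) \left(C + a\right)$)
$87 \left(111 + V{\left(-11,12 \right)}\right) = 87 \left(111 + \left(7 \cdot 12 + 7 \left(-11\right) + 7 \cdot 12^{2} + 7 \cdot 12 \left(-11\right)\right)\right) = 87 \left(111 + \left(84 - 77 + 7 \cdot 144 - 924\right)\right) = 87 \left(111 + \left(84 - 77 + 1008 - 924\right)\right) = 87 \left(111 + 91\right) = 87 \cdot 202 = 17574$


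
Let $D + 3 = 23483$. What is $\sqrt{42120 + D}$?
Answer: $40 \sqrt{41} \approx 256.13$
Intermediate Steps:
$D = 23480$ ($D = -3 + 23483 = 23480$)
$\sqrt{42120 + D} = \sqrt{42120 + 23480} = \sqrt{65600} = 40 \sqrt{41}$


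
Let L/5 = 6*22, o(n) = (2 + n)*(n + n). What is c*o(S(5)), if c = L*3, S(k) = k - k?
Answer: 0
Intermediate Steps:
S(k) = 0
o(n) = 2*n*(2 + n) (o(n) = (2 + n)*(2*n) = 2*n*(2 + n))
L = 660 (L = 5*(6*22) = 5*132 = 660)
c = 1980 (c = 660*3 = 1980)
c*o(S(5)) = 1980*(2*0*(2 + 0)) = 1980*(2*0*2) = 1980*0 = 0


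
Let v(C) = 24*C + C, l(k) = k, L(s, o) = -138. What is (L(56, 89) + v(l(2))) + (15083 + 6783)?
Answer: 21778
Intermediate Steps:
v(C) = 25*C
(L(56, 89) + v(l(2))) + (15083 + 6783) = (-138 + 25*2) + (15083 + 6783) = (-138 + 50) + 21866 = -88 + 21866 = 21778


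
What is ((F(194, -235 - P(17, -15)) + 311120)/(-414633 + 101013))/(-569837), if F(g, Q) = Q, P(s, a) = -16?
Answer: 310901/178712279940 ≈ 1.7397e-6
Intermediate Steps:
((F(194, -235 - P(17, -15)) + 311120)/(-414633 + 101013))/(-569837) = (((-235 - 1*(-16)) + 311120)/(-414633 + 101013))/(-569837) = (((-235 + 16) + 311120)/(-313620))*(-1/569837) = ((-219 + 311120)*(-1/313620))*(-1/569837) = (310901*(-1/313620))*(-1/569837) = -310901/313620*(-1/569837) = 310901/178712279940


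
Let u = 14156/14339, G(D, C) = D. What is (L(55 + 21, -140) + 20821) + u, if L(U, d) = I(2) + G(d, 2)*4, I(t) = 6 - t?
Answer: 290593991/14339 ≈ 20266.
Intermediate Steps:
u = 14156/14339 (u = 14156*(1/14339) = 14156/14339 ≈ 0.98724)
L(U, d) = 4 + 4*d (L(U, d) = (6 - 1*2) + d*4 = (6 - 2) + 4*d = 4 + 4*d)
(L(55 + 21, -140) + 20821) + u = ((4 + 4*(-140)) + 20821) + 14156/14339 = ((4 - 560) + 20821) + 14156/14339 = (-556 + 20821) + 14156/14339 = 20265 + 14156/14339 = 290593991/14339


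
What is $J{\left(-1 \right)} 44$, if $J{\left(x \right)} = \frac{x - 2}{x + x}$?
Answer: $66$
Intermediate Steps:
$J{\left(x \right)} = \frac{-2 + x}{2 x}$
$J{\left(-1 \right)} 44 = \frac{-2 - 1}{2 \left(-1\right)} 44 = \frac{1}{2} \left(-1\right) \left(-3\right) 44 = \frac{3}{2} \cdot 44 = 66$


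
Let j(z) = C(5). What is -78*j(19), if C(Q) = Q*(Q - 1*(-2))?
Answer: -2730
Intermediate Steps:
C(Q) = Q*(2 + Q) (C(Q) = Q*(Q + 2) = Q*(2 + Q))
j(z) = 35 (j(z) = 5*(2 + 5) = 5*7 = 35)
-78*j(19) = -78*35 = -2730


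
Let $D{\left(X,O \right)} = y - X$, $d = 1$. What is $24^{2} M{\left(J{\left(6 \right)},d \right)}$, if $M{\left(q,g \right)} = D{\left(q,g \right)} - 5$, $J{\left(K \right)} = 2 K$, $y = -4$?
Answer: $-12096$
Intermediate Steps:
$D{\left(X,O \right)} = -4 - X$
$M{\left(q,g \right)} = -9 - q$ ($M{\left(q,g \right)} = \left(-4 - q\right) - 5 = -9 - q$)
$24^{2} M{\left(J{\left(6 \right)},d \right)} = 24^{2} \left(-9 - 2 \cdot 6\right) = 576 \left(-9 - 12\right) = 576 \left(-21\right) = -12096$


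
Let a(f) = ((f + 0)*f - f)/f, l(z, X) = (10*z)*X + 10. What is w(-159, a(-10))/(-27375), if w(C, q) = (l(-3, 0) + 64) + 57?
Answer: -131/27375 ≈ -0.0047854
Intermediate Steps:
l(z, X) = 10 + 10*X*z (l(z, X) = 10*X*z + 10 = 10 + 10*X*z)
a(f) = (f² - f)/f (a(f) = (f*f - f)/f = (f² - f)/f)
w(C, q) = 131 (w(C, q) = ((10 + 10*0*(-3)) + 64) + 57 = ((10 + 0) + 64) + 57 = (10 + 64) + 57 = 74 + 57 = 131)
w(-159, a(-10))/(-27375) = 131/(-27375) = 131*(-1/27375) = -131/27375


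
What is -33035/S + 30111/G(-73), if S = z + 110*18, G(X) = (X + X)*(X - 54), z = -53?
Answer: -554511073/35730434 ≈ -15.519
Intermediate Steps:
G(X) = 2*X*(-54 + X) (G(X) = (2*X)*(-54 + X) = 2*X*(-54 + X))
S = 1927 (S = -53 + 110*18 = -53 + 1980 = 1927)
-33035/S + 30111/G(-73) = -33035/1927 + 30111/((2*(-73)*(-54 - 73))) = -33035*1/1927 + 30111/((2*(-73)*(-127))) = -33035/1927 + 30111/18542 = -554511073/35730434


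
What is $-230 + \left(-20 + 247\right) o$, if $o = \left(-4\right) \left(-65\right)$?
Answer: $58790$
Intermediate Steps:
$o = 260$
$-230 + \left(-20 + 247\right) o = -230 + \left(-20 + 247\right) 260 = -230 + 227 \cdot 260 = -230 + 59020 = 58790$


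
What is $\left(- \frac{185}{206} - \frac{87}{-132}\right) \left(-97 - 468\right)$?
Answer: $\frac{611895}{4532} \approx 135.02$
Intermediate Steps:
$\left(- \frac{185}{206} - \frac{87}{-132}\right) \left(-97 - 468\right) = \left(\left(-185\right) \frac{1}{206} - - \frac{29}{44}\right) \left(-565\right) = \left(- \frac{185}{206} + \frac{29}{44}\right) \left(-565\right) = \left(- \frac{1083}{4532}\right) \left(-565\right) = \frac{611895}{4532}$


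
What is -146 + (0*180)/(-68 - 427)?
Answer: -146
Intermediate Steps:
-146 + (0*180)/(-68 - 427) = -146 + 0/(-495) = -146 + 0*(-1/495) = -146 + 0 = -146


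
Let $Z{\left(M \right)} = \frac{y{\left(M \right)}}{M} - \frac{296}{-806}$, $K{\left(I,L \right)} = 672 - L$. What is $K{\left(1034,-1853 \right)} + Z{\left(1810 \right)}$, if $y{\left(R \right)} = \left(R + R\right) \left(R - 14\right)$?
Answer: $\frac{2465299}{403} \approx 6117.4$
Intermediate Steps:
$y{\left(R \right)} = 2 R \left(-14 + R\right)$
$Z{\left(M \right)} = - \frac{11136}{403} + 2 M$ ($Z{\left(M \right)} = \frac{2 M \left(-14 + M\right)}{M} - \frac{296}{-806} = \left(-28 + 2 M\right) - - \frac{148}{403} = \left(-28 + 2 M\right) + \frac{148}{403} = - \frac{11136}{403} + 2 M$)
$K{\left(1034,-1853 \right)} + Z{\left(1810 \right)} = \left(672 - -1853\right) + \left(- \frac{11136}{403} + 2 \cdot 1810\right) = \left(672 + 1853\right) + \left(- \frac{11136}{403} + 3620\right) = 2525 + \frac{1447724}{403} = \frac{2465299}{403}$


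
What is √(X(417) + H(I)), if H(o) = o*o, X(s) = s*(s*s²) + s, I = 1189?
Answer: √30238798459 ≈ 1.7389e+5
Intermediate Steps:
X(s) = s + s⁴ (X(s) = s*s³ + s = s⁴ + s = s + s⁴)
H(o) = o²
√(X(417) + H(I)) = √((417 + 417⁴) + 1189²) = √((417 + 30237384321) + 1413721) = √(30237384738 + 1413721) = √30238798459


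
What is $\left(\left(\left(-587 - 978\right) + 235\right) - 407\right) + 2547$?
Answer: $810$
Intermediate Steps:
$\left(\left(\left(-587 - 978\right) + 235\right) - 407\right) + 2547 = \left(\left(-1565 + 235\right) - 407\right) + 2547 = \left(-1330 - 407\right) + 2547 = -1737 + 2547 = 810$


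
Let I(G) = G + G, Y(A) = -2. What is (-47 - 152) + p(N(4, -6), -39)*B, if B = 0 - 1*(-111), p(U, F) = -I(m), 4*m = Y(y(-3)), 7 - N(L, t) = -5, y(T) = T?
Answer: -88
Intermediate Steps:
N(L, t) = 12 (N(L, t) = 7 - 1*(-5) = 7 + 5 = 12)
m = -½ (m = (¼)*(-2) = -½ ≈ -0.50000)
I(G) = 2*G
p(U, F) = 1 (p(U, F) = -2*(-1)/2 = -1*(-1) = 1)
B = 111 (B = 0 + 111 = 111)
(-47 - 152) + p(N(4, -6), -39)*B = (-47 - 152) + 1*111 = -199 + 111 = -88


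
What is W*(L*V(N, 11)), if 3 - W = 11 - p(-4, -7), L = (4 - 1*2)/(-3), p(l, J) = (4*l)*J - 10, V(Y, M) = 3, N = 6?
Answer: -188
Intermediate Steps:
p(l, J) = -10 + 4*J*l (p(l, J) = 4*J*l - 10 = -10 + 4*J*l)
L = -2/3 (L = (4 - 2)*(-1/3) = 2*(-1/3) = -2/3 ≈ -0.66667)
W = 94 (W = 3 - (11 - (-10 + 4*(-7)*(-4))) = 3 - (11 - (-10 + 112)) = 3 - (11 - 1*102) = 3 - (11 - 102) = 3 - 1*(-91) = 3 + 91 = 94)
W*(L*V(N, 11)) = 94*(-2/3*3) = 94*(-2) = -188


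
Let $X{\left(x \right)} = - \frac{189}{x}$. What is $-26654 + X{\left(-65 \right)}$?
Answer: $- \frac{1732321}{65} \approx -26651.0$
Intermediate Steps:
$-26654 + X{\left(-65 \right)} = -26654 - \frac{189}{-65} = -26654 - - \frac{189}{65} = -26654 + \frac{189}{65} = - \frac{1732321}{65}$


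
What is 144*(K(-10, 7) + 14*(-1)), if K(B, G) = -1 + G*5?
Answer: 2880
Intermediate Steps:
K(B, G) = -1 + 5*G
144*(K(-10, 7) + 14*(-1)) = 144*((-1 + 5*7) + 14*(-1)) = 144*((-1 + 35) - 14) = 144*(34 - 14) = 144*20 = 2880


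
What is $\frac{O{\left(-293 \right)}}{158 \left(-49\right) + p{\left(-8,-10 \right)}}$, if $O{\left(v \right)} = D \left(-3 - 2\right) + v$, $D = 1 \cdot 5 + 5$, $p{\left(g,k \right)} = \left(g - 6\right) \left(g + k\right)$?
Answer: $\frac{49}{1070} \approx 0.045794$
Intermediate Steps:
$p{\left(g,k \right)} = \left(-6 + g\right) \left(g + k\right)$
$D = 10$ ($D = 5 + 5 = 10$)
$O{\left(v \right)} = -50 + v$ ($O{\left(v \right)} = 10 \left(-3 - 2\right) + v = 10 \left(-5\right) + v = -50 + v$)
$\frac{O{\left(-293 \right)}}{158 \left(-49\right) + p{\left(-8,-10 \right)}} = \frac{-50 - 293}{158 \left(-49\right) - \left(-188 - 64\right)} = - \frac{343}{-7742 + \left(64 + 48 + 60 + 80\right)} = - \frac{343}{-7742 + 252} = - \frac{343}{-7490} = \left(-343\right) \left(- \frac{1}{7490}\right) = \frac{49}{1070}$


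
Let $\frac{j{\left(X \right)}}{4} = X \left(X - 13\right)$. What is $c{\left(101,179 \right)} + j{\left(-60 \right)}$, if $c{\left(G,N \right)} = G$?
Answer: $17621$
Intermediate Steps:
$j{\left(X \right)} = 4 X \left(-13 + X\right)$ ($j{\left(X \right)} = 4 X \left(X - 13\right) = 4 X \left(-13 + X\right)$)
$c{\left(101,179 \right)} + j{\left(-60 \right)} = 101 + 4 \left(-60\right) \left(-13 - 60\right) = 101 + 4 \left(-60\right) \left(-73\right) = 101 + 17520 = 17621$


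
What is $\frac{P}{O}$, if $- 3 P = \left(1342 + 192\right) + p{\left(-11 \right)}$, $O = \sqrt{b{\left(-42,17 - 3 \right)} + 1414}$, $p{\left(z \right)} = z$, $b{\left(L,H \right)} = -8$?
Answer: $- \frac{1523 \sqrt{1406}}{4218} \approx -13.539$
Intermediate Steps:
$O = \sqrt{1406}$ ($O = \sqrt{-8 + 1414} = \sqrt{1406} \approx 37.497$)
$P = - \frac{1523}{3}$ ($P = - \frac{\left(1342 + 192\right) - 11}{3} = - \frac{1534 - 11}{3} = \left(- \frac{1}{3}\right) 1523 = - \frac{1523}{3} \approx -507.67$)
$\frac{P}{O} = - \frac{1523}{3 \sqrt{1406}} = - \frac{1523 \frac{\sqrt{1406}}{1406}}{3} = - \frac{1523 \sqrt{1406}}{4218}$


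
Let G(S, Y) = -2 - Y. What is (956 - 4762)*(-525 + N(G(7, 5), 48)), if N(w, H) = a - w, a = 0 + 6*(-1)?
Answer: 1994344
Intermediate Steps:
a = -6 (a = 0 - 6 = -6)
N(w, H) = -6 - w
(956 - 4762)*(-525 + N(G(7, 5), 48)) = (956 - 4762)*(-525 + (-6 - (-2 - 1*5))) = -3806*(-525 + (-6 - (-2 - 5))) = -3806*(-525 + (-6 - 1*(-7))) = -3806*(-525 + (-6 + 7)) = -3806*(-525 + 1) = -3806*(-524) = 1994344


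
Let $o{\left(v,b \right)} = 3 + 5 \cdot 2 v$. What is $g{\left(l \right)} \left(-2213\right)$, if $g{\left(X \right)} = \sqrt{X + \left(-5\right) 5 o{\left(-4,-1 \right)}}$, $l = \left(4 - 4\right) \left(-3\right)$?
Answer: $- 11065 \sqrt{37} \approx -67306.0$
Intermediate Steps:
$o{\left(v,b \right)} = 3 + 10 v$
$l = 0$ ($l = 0 \left(-3\right) = 0$)
$g{\left(X \right)} = \sqrt{925 + X}$ ($g{\left(X \right)} = \sqrt{X + \left(-5\right) 5 \left(3 + 10 \left(-4\right)\right)} = \sqrt{X - 25 \left(3 - 40\right)} = \sqrt{X - -925} = \sqrt{X + 925} = \sqrt{925 + X}$)
$g{\left(l \right)} \left(-2213\right) = \sqrt{925 + 0} \left(-2213\right) = \sqrt{925} \left(-2213\right) = 5 \sqrt{37} \left(-2213\right) = - 11065 \sqrt{37}$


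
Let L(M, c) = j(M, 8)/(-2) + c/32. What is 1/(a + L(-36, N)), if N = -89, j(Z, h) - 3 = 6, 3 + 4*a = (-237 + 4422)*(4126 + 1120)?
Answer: 32/175635823 ≈ 1.8220e-7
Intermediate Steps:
a = 21954507/4 (a = -¾ + ((-237 + 4422)*(4126 + 1120))/4 = -¾ + (4185*5246)/4 = -¾ + (¼)*21954510 = -¾ + 10977255/2 = 21954507/4 ≈ 5.4886e+6)
j(Z, h) = 9 (j(Z, h) = 3 + 6 = 9)
L(M, c) = -9/2 + c/32 (L(M, c) = 9/(-2) + c/32 = 9*(-½) + c*(1/32) = -9/2 + c/32)
1/(a + L(-36, N)) = 1/(21954507/4 + (-9/2 + (1/32)*(-89))) = 1/(21954507/4 + (-9/2 - 89/32)) = 1/(21954507/4 - 233/32) = 1/(175635823/32) = 32/175635823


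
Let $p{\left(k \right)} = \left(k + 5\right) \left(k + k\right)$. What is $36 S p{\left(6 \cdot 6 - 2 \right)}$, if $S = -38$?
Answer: $-3627936$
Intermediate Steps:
$p{\left(k \right)} = 2 k \left(5 + k\right)$ ($p{\left(k \right)} = \left(5 + k\right) 2 k = 2 k \left(5 + k\right)$)
$36 S p{\left(6 \cdot 6 - 2 \right)} = 36 \left(-38\right) 2 \left(6 \cdot 6 - 2\right) \left(5 + \left(6 \cdot 6 - 2\right)\right) = - 1368 \cdot 2 \left(36 - 2\right) \left(5 + \left(36 - 2\right)\right) = - 1368 \cdot 2 \cdot 34 \left(5 + 34\right) = - 1368 \cdot 2 \cdot 34 \cdot 39 = \left(-1368\right) 2652 = -3627936$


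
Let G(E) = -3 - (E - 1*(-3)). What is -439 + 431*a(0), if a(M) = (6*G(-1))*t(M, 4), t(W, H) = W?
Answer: -439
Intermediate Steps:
G(E) = -6 - E (G(E) = -3 - (E + 3) = -3 - (3 + E) = -3 + (-3 - E) = -6 - E)
a(M) = -30*M (a(M) = (6*(-6 - 1*(-1)))*M = (6*(-6 + 1))*M = (6*(-5))*M = -30*M)
-439 + 431*a(0) = -439 + 431*(-30*0) = -439 + 431*0 = -439 + 0 = -439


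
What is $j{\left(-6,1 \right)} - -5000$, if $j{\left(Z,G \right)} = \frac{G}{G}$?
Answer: $5001$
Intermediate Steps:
$j{\left(Z,G \right)} = 1$
$j{\left(-6,1 \right)} - -5000 = 1 - -5000 = 1 + 5000 = 5001$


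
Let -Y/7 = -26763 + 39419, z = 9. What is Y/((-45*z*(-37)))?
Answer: -88592/14985 ≈ -5.9120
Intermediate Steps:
Y = -88592 (Y = -7*(-26763 + 39419) = -7*12656 = -88592)
Y/((-45*z*(-37))) = -88592/(-45*9*(-37)) = -88592/((-405*(-37))) = -88592/14985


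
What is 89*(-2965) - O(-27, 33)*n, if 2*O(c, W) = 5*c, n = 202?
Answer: -250250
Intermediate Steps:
O(c, W) = 5*c/2 (O(c, W) = (5*c)/2 = 5*c/2)
89*(-2965) - O(-27, 33)*n = 89*(-2965) - (5/2)*(-27)*202 = -263885 - (-135)*202/2 = -263885 - 1*(-13635) = -263885 + 13635 = -250250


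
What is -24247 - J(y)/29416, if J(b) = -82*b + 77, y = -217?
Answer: -713267623/29416 ≈ -24248.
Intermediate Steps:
J(b) = 77 - 82*b
-24247 - J(y)/29416 = -24247 - (77 - 82*(-217))/29416 = -24247 - (77 + 17794)/29416 = -24247 - 17871/29416 = -713267623/29416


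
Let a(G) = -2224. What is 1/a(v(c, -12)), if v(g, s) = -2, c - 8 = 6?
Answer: -1/2224 ≈ -0.00044964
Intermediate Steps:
c = 14 (c = 8 + 6 = 14)
1/a(v(c, -12)) = 1/(-2224) = -1/2224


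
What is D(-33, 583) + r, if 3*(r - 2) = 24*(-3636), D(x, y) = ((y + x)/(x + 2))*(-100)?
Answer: -846666/31 ≈ -27312.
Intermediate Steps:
D(x, y) = -100*(x + y)/(2 + x) (D(x, y) = ((x + y)/(2 + x))*(-100) = -100*(x + y)/(2 + x))
r = -29086 (r = 2 + (24*(-3636))/3 = 2 + (⅓)*(-87264) = 2 - 29088 = -29086)
D(-33, 583) + r = 100*(-1*(-33) - 1*583)/(2 - 33) - 29086 = 100*(33 - 583)/(-31) - 29086 = 100*(-1/31)*(-550) - 29086 = 55000/31 - 29086 = -846666/31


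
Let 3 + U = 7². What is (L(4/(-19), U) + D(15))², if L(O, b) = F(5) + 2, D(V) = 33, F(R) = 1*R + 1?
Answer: 1681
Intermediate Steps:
F(R) = 1 + R (F(R) = R + 1 = 1 + R)
U = 46 (U = -3 + 7² = -3 + 49 = 46)
L(O, b) = 8 (L(O, b) = (1 + 5) + 2 = 6 + 2 = 8)
(L(4/(-19), U) + D(15))² = (8 + 33)² = 41² = 1681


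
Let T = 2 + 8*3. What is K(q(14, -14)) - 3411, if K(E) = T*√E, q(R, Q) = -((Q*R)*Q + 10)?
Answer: -3411 + 234*I*√34 ≈ -3411.0 + 1364.4*I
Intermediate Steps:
T = 26 (T = 2 + 24 = 26)
q(R, Q) = -10 - R*Q² (q(R, Q) = -(R*Q² + 10) = -(10 + R*Q²) = -10 - R*Q²)
K(E) = 26*√E
K(q(14, -14)) - 3411 = 26*√(-10 - 1*14*(-14)²) - 3411 = 26*√(-10 - 1*14*196) - 3411 = 26*√(-10 - 2744) - 3411 = 26*√(-2754) - 3411 = 26*(9*I*√34) - 3411 = 234*I*√34 - 3411 = -3411 + 234*I*√34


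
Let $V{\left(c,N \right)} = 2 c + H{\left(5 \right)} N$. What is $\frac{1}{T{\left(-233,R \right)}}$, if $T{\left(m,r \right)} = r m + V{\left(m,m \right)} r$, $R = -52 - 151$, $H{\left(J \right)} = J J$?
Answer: $\frac{1}{1324372} \approx 7.5508 \cdot 10^{-7}$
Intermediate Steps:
$H{\left(J \right)} = J^{2}$
$R = -203$
$V{\left(c,N \right)} = 2 c + 25 N$ ($V{\left(c,N \right)} = 2 c + 5^{2} N = 2 c + 25 N$)
$T{\left(m,r \right)} = 28 m r$ ($T{\left(m,r \right)} = r m + \left(2 m + 25 m\right) r = m r + 27 m r = 28 m r$)
$\frac{1}{T{\left(-233,R \right)}} = \frac{1}{28 \left(-233\right) \left(-203\right)} = \frac{1}{1324372}$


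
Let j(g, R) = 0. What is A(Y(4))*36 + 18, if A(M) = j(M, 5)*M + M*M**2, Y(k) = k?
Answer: 2322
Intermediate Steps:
A(M) = M**3 (A(M) = 0*M + M*M**2 = 0 + M**3 = M**3)
A(Y(4))*36 + 18 = 4**3*36 + 18 = 64*36 + 18 = 2304 + 18 = 2322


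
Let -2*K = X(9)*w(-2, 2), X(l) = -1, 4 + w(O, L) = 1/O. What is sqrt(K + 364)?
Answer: sqrt(1447)/2 ≈ 19.020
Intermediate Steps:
w(O, L) = -4 + 1/O
K = -9/4 (K = -(-1)*(-4 + 1/(-2))/2 = -(-1)*(-4 - 1/2)/2 = -(-1)*(-9)/(2*2) = -1/2*9/2 = -9/4 ≈ -2.2500)
sqrt(K + 364) = sqrt(-9/4 + 364) = sqrt(1447/4) = sqrt(1447)/2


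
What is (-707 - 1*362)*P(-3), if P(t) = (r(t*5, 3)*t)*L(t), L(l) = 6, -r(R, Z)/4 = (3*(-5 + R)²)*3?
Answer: -277084800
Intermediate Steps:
r(R, Z) = -36*(-5 + R)² (r(R, Z) = -4*3*(-5 + R)²*3 = -36*(-5 + R)²)
P(t) = -216*t*(-5 + 5*t)² (P(t) = ((-36*(-5 + t*5)²)*t)*6 = ((-36*(-5 + 5*t)²)*t)*6 = -36*t*(-5 + 5*t)²*6 = -216*t*(-5 + 5*t)²)
(-707 - 1*362)*P(-3) = (-707 - 1*362)*(-5400*(-3)*(-1 - 3)²) = (-707 - 362)*(-5400*(-3)*(-4)²) = -(-5772600)*(-3)*16 = -1069*259200 = -277084800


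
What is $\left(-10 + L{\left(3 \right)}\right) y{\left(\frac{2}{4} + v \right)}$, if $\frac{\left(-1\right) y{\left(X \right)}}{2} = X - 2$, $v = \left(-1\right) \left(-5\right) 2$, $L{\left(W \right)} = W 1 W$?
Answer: $17$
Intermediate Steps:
$L{\left(W \right)} = W^{2}$ ($L{\left(W \right)} = W W = W^{2}$)
$v = 10$ ($v = 5 \cdot 2 = 10$)
$y{\left(X \right)} = 4 - 2 X$ ($y{\left(X \right)} = - 2 \left(X - 2\right) = - 2 \left(-2 + X\right) = 4 - 2 X$)
$\left(-10 + L{\left(3 \right)}\right) y{\left(\frac{2}{4} + v \right)} = \left(-10 + 3^{2}\right) \left(4 - 2 \left(\frac{2}{4} + 10\right)\right) = \left(-10 + 9\right) \left(4 - 2 \left(2 \cdot \frac{1}{4} + 10\right)\right) = - (4 - 2 \left(\frac{1}{2} + 10\right)) = - (4 - 21) = \left(-1\right) \left(-17\right) = 17$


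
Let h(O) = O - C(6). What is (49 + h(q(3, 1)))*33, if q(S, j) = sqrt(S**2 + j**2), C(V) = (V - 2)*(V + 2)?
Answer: 561 + 33*sqrt(10) ≈ 665.36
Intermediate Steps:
C(V) = (-2 + V)*(2 + V)
h(O) = -32 + O (h(O) = O - (-4 + 6**2) = O - (-4 + 36) = O - 1*32 = O - 32 = -32 + O)
(49 + h(q(3, 1)))*33 = (49 + (-32 + sqrt(3**2 + 1**2)))*33 = (49 + (-32 + sqrt(9 + 1)))*33 = (49 + (-32 + sqrt(10)))*33 = (17 + sqrt(10))*33 = 561 + 33*sqrt(10)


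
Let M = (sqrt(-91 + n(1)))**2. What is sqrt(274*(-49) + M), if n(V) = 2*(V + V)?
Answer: I*sqrt(13513) ≈ 116.25*I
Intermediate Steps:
n(V) = 4*V (n(V) = 2*(2*V) = 4*V)
M = -87 (M = (sqrt(-91 + 4*1))**2 = (sqrt(-91 + 4))**2 = (sqrt(-87))**2 = (I*sqrt(87))**2 = -87)
sqrt(274*(-49) + M) = sqrt(274*(-49) - 87) = sqrt(-13426 - 87) = sqrt(-13513) = I*sqrt(13513)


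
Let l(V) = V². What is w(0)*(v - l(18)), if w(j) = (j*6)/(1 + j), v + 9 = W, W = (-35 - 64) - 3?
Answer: 0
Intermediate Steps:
W = -102 (W = -99 - 3 = -102)
v = -111 (v = -9 - 102 = -111)
w(j) = 6*j/(1 + j) (w(j) = (6*j)/(1 + j) = 6*j/(1 + j))
w(0)*(v - l(18)) = (6*0/(1 + 0))*(-111 - 1*18²) = (6*0/1)*(-111 - 1*324) = (6*0*1)*(-111 - 324) = 0*(-435) = 0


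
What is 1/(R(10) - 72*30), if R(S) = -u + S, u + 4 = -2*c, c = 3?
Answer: -1/2140 ≈ -0.00046729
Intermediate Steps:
u = -10 (u = -4 - 2*3 = -4 - 6 = -10)
R(S) = 10 + S (R(S) = -1*(-10) + S = 10 + S)
1/(R(10) - 72*30) = 1/((10 + 10) - 72*30) = 1/(20 - 2160) = 1/(-2140) = -1/2140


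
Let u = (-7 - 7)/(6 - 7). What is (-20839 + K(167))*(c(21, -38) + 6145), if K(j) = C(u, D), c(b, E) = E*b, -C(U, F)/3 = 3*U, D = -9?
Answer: -112099855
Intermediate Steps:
u = 14 (u = -14/(-1) = -14*(-1) = 14)
C(U, F) = -9*U
K(j) = -126 (K(j) = -9*14 = -126)
(-20839 + K(167))*(c(21, -38) + 6145) = (-20839 - 126)*(-38*21 + 6145) = -20965*(-798 + 6145) = -20965*5347 = -112099855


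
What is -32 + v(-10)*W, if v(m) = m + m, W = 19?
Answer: -412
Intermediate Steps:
v(m) = 2*m
-32 + v(-10)*W = -32 + (2*(-10))*19 = -32 - 20*19 = -32 - 380 = -412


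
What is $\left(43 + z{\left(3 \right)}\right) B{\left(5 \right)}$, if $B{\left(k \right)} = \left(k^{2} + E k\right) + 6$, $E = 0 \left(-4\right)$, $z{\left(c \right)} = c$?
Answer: $1426$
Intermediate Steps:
$E = 0$
$B{\left(k \right)} = 6 + k^{2}$ ($B{\left(k \right)} = \left(k^{2} + 0 k\right) + 6 = \left(k^{2} + 0\right) + 6 = k^{2} + 6 = 6 + k^{2}$)
$\left(43 + z{\left(3 \right)}\right) B{\left(5 \right)} = \left(43 + 3\right) \left(6 + 5^{2}\right) = 46 \left(6 + 25\right) = 46 \cdot 31 = 1426$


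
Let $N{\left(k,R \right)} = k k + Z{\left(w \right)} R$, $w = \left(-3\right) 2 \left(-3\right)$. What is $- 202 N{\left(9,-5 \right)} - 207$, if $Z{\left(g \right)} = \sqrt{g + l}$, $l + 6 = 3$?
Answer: $-16569 + 1010 \sqrt{15} \approx -12657.0$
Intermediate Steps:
$l = -3$ ($l = -6 + 3 = -3$)
$w = 18$ ($w = \left(-6\right) \left(-3\right) = 18$)
$Z{\left(g \right)} = \sqrt{-3 + g}$ ($Z{\left(g \right)} = \sqrt{g - 3} = \sqrt{-3 + g}$)
$N{\left(k,R \right)} = k^{2} + R \sqrt{15}$ ($N{\left(k,R \right)} = k k + \sqrt{-3 + 18} R = k^{2} + \sqrt{15} R = k^{2} + R \sqrt{15}$)
$- 202 N{\left(9,-5 \right)} - 207 = - 202 \left(9^{2} - 5 \sqrt{15}\right) - 207 = - 202 \left(81 - 5 \sqrt{15}\right) - 207 = \left(-16362 + 1010 \sqrt{15}\right) - 207 = -16569 + 1010 \sqrt{15}$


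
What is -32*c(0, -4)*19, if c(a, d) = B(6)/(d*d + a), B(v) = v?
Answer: -228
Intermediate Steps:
c(a, d) = 6/(a + d**2) (c(a, d) = 6/(d*d + a) = 6/(d**2 + a) = 6/(a + d**2))
-32*c(0, -4)*19 = -192/(0 + (-4)**2)*19 = -192/(0 + 16)*19 = -192/16*19 = -32*3/8*19 = -12*19 = -228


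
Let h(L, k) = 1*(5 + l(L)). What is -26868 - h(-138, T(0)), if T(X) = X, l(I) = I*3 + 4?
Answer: -26463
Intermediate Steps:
l(I) = 4 + 3*I (l(I) = 3*I + 4 = 4 + 3*I)
h(L, k) = 9 + 3*L (h(L, k) = 1*(5 + (4 + 3*L)) = 1*(9 + 3*L) = 9 + 3*L)
-26868 - h(-138, T(0)) = -26868 - (9 + 3*(-138)) = -26868 - (9 - 414) = -26868 - 1*(-405) = -26868 + 405 = -26463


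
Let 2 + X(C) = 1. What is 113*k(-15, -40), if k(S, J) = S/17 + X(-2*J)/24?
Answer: -42601/408 ≈ -104.41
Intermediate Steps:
X(C) = -1 (X(C) = -2 + 1 = -1)
k(S, J) = -1/24 + S/17 (k(S, J) = S/17 - 1/24 = -1/24 + S/17)
113*k(-15, -40) = 113*(-1/24 + (1/17)*(-15)) = 113*(-1/24 - 15/17) = 113*(-377/408) = -42601/408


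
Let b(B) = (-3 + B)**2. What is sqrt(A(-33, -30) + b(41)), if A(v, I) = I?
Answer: sqrt(1414) ≈ 37.603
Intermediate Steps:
sqrt(A(-33, -30) + b(41)) = sqrt(-30 + (-3 + 41)**2) = sqrt(-30 + 38**2) = sqrt(-30 + 1444) = sqrt(1414)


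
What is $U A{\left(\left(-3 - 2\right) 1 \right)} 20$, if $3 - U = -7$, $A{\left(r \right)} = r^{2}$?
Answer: $5000$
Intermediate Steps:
$U = 10$ ($U = 3 - -7 = 3 + 7 = 10$)
$U A{\left(\left(-3 - 2\right) 1 \right)} 20 = 10 \left(\left(-3 - 2\right) 1\right)^{2} \cdot 20 = 10 \left(\left(-5\right) 1\right)^{2} \cdot 20 = 10 \left(-5\right)^{2} \cdot 20 = 10 \cdot 25 \cdot 20 = 250 \cdot 20 = 5000$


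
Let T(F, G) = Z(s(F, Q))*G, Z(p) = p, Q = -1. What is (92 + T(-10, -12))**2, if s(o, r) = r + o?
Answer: 50176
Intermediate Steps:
s(o, r) = o + r
T(F, G) = G*(-1 + F) (T(F, G) = (F - 1)*G = (-1 + F)*G = G*(-1 + F))
(92 + T(-10, -12))**2 = (92 - 12*(-1 - 10))**2 = (92 - 12*(-11))**2 = (92 + 132)**2 = 224**2 = 50176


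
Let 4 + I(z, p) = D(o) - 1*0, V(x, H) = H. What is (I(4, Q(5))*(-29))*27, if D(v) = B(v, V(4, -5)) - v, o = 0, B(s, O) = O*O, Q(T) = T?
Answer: -16443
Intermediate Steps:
B(s, O) = O**2
D(v) = 25 - v (D(v) = (-5)**2 - v = 25 - v)
I(z, p) = 21 (I(z, p) = -4 + ((25 - 1*0) - 1*0) = -4 + ((25 + 0) + 0) = -4 + (25 + 0) = -4 + 25 = 21)
(I(4, Q(5))*(-29))*27 = (21*(-29))*27 = -609*27 = -16443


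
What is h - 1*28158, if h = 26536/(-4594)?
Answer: -64692194/2297 ≈ -28164.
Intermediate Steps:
h = -13268/2297 (h = 26536*(-1/4594) = -13268/2297 ≈ -5.7762)
h - 1*28158 = -13268/2297 - 1*28158 = -13268/2297 - 28158 = -64692194/2297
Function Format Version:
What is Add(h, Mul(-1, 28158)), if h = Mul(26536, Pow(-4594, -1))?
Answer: Rational(-64692194, 2297) ≈ -28164.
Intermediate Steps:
h = Rational(-13268, 2297) (h = Mul(26536, Rational(-1, 4594)) = Rational(-13268, 2297) ≈ -5.7762)
Add(h, Mul(-1, 28158)) = Add(Rational(-13268, 2297), Mul(-1, 28158)) = Add(Rational(-13268, 2297), -28158) = Rational(-64692194, 2297)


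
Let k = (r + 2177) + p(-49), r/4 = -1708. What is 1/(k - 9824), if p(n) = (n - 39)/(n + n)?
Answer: -49/709427 ≈ -6.9070e-5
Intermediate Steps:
r = -6832 (r = 4*(-1708) = -6832)
p(n) = (-39 + n)/(2*n) (p(n) = (-39 + n)/((2*n)) = (-39 + n)*(1/(2*n)) = (-39 + n)/(2*n))
k = -228051/49 (k = (-6832 + 2177) + (1/2)*(-39 - 49)/(-49) = -4655 + (1/2)*(-1/49)*(-88) = -4655 + 44/49 = -228051/49 ≈ -4654.1)
1/(k - 9824) = 1/(-228051/49 - 9824) = 1/(-709427/49) = -49/709427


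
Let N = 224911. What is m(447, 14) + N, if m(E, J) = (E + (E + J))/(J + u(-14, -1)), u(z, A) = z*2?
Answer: 1573923/7 ≈ 2.2485e+5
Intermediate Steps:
u(z, A) = 2*z
m(E, J) = (J + 2*E)/(-28 + J) (m(E, J) = (E + (E + J))/(J + 2*(-14)) = (J + 2*E)/(J - 28) = (J + 2*E)/(-28 + J))
m(447, 14) + N = (14 + 2*447)/(-28 + 14) + 224911 = (14 + 894)/(-14) + 224911 = -1/14*908 + 224911 = -454/7 + 224911 = 1573923/7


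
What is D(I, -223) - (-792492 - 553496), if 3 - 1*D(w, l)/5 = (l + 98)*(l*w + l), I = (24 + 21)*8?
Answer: -48968372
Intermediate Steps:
I = 360 (I = 45*8 = 360)
D(w, l) = 15 - 5*(98 + l)*(l + l*w) (D(w, l) = 15 - 5*(l + 98)*(l*w + l) = 15 - 5*(98 + l)*(l + l*w))
D(I, -223) - (-792492 - 553496) = (15 - 490*(-223) - 5*(-223)² - 490*(-223)*360 - 5*360*(-223)²) - (-792492 - 553496) = (15 + 109270 - 5*49729 + 39337200 - 5*360*49729) - 1*(-1345988) = (15 + 109270 - 248645 + 39337200 - 89512200) + 1345988 = -50314360 + 1345988 = -48968372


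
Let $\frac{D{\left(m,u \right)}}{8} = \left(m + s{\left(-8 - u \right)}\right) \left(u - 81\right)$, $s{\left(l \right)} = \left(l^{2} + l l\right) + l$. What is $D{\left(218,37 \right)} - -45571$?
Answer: $-1440925$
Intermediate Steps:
$s{\left(l \right)} = l + 2 l^{2}$ ($s{\left(l \right)} = \left(l^{2} + l^{2}\right) + l = 2 l^{2} + l = l + 2 l^{2}$)
$D{\left(m,u \right)} = 8 \left(-81 + u\right) \left(m + \left(-15 - 2 u\right) \left(-8 - u\right)\right)$ ($D{\left(m,u \right)} = 8 \left(m + \left(-8 - u\right) \left(1 + 2 \left(-8 - u\right)\right)\right) \left(u - 81\right) = 8 \left(m + \left(-8 - u\right) \left(1 - \left(16 + 2 u\right)\right)\right) \left(-81 + u\right) = 8 \left(m + \left(-8 - u\right) \left(-15 - 2 u\right)\right) \left(-81 + u\right) = 8 \left(m + \left(-15 - 2 u\right) \left(-8 - u\right)\right) \left(-81 + u\right) = 8 \left(-81 + u\right) \left(m + \left(-15 - 2 u\right) \left(-8 - u\right)\right)$)
$D{\left(218,37 \right)} - -45571 = \left(-77760 - 707736 - 1048 \cdot 37^{2} - 141264 + 16 \cdot 37^{3} + 8 \cdot 218 \cdot 37\right) - -45571 = \left(-77760 - 707736 - 1434712 - 141264 + 16 \cdot 50653 + 64528\right) + 45571 = \left(-77760 - 707736 - 1434712 - 141264 + 810448 + 64528\right) + 45571 = -1486496 + 45571 = -1440925$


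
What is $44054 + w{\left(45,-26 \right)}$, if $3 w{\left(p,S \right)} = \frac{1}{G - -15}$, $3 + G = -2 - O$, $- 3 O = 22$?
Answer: $\frac{2290809}{52} \approx 44054.0$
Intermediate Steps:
$O = - \frac{22}{3}$ ($O = \left(- \frac{1}{3}\right) 22 = - \frac{22}{3} \approx -7.3333$)
$G = \frac{7}{3}$ ($G = -3 - - \frac{16}{3} = -3 + \left(-2 + \frac{22}{3}\right) = -3 + \frac{16}{3} = \frac{7}{3} \approx 2.3333$)
$w{\left(p,S \right)} = \frac{1}{52}$ ($w{\left(p,S \right)} = \frac{1}{3 \left(\frac{7}{3} - -15\right)} = \frac{1}{3 \left(\frac{7}{3} + 15\right)} = \frac{1}{3 \cdot \frac{52}{3}} = \frac{1}{3} \cdot \frac{3}{52} = \frac{1}{52}$)
$44054 + w{\left(45,-26 \right)} = 44054 + \frac{1}{52} = \frac{2290809}{52}$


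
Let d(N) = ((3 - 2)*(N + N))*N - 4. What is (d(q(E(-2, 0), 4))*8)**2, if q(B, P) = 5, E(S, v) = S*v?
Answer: 135424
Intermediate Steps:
d(N) = -4 + 2*N**2 (d(N) = (1*(2*N))*N - 4 = (2*N)*N - 4 = 2*N**2 - 4 = -4 + 2*N**2)
(d(q(E(-2, 0), 4))*8)**2 = ((-4 + 2*5**2)*8)**2 = ((-4 + 2*25)*8)**2 = ((-4 + 50)*8)**2 = (46*8)**2 = 368**2 = 135424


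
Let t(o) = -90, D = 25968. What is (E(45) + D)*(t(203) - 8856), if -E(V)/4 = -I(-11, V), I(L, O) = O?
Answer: -233920008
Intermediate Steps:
E(V) = 4*V (E(V) = -(-4)*V = 4*V)
(E(45) + D)*(t(203) - 8856) = (4*45 + 25968)*(-90 - 8856) = (180 + 25968)*(-8946) = 26148*(-8946) = -233920008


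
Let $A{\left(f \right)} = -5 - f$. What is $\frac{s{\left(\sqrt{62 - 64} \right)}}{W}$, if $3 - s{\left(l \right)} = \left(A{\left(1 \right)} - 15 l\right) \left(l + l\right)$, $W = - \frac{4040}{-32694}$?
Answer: $- \frac{931779}{2020} + \frac{49041 i \sqrt{2}}{505} \approx -461.28 + 137.34 i$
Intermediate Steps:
$W = \frac{2020}{16347}$ ($W = \left(-4040\right) \left(- \frac{1}{32694}\right) = \frac{2020}{16347} \approx 0.12357$)
$s{\left(l \right)} = 3 - 2 l \left(-6 - 15 l\right)$ ($s{\left(l \right)} = 3 - \left(\left(-5 - 1\right) - 15 l\right) \left(l + l\right) = 3 - \left(\left(-5 - 1\right) - 15 l\right) 2 l = 3 - \left(-6 - 15 l\right) 2 l = 3 - 2 l \left(-6 - 15 l\right)$)
$\frac{s{\left(\sqrt{62 - 64} \right)}}{W} = \frac{3 + 12 \sqrt{62 - 64} + 30 \left(\sqrt{62 - 64}\right)^{2}}{\frac{2020}{16347}} = \left(3 + 12 \sqrt{-2} + 30 \left(\sqrt{-2}\right)^{2}\right) \frac{16347}{2020} = \left(3 + 12 i \sqrt{2} + 30 \left(i \sqrt{2}\right)^{2}\right) \frac{16347}{2020} = \left(3 + 12 i \sqrt{2} + 30 \left(-2\right)\right) \frac{16347}{2020} = \left(3 + 12 i \sqrt{2} - 60\right) \frac{16347}{2020} = \left(-57 + 12 i \sqrt{2}\right) \frac{16347}{2020} = - \frac{931779}{2020} + \frac{49041 i \sqrt{2}}{505}$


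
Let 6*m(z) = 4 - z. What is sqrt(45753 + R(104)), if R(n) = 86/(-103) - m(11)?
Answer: 13*sqrt(103398198)/618 ≈ 213.90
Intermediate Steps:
m(z) = 2/3 - z/6 (m(z) = (4 - z)/6 = 2/3 - z/6)
R(n) = 205/618 (R(n) = 86/(-103) - (2/3 - 1/6*11) = 86*(-1/103) - (2/3 - 11/6) = -86/103 - 1*(-7/6) = -86/103 + 7/6 = 205/618)
sqrt(45753 + R(104)) = sqrt(45753 + 205/618) = sqrt(28275559/618) = 13*sqrt(103398198)/618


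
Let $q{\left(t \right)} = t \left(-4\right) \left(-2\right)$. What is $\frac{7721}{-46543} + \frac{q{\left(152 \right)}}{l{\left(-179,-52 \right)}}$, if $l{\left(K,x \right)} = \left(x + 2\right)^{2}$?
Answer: $\frac{1331921}{4155625} \approx 0.32051$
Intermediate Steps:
$q{\left(t \right)} = 8 t$ ($q{\left(t \right)} = - 4 t \left(-2\right) = 8 t$)
$l{\left(K,x \right)} = \left(2 + x\right)^{2}$
$\frac{7721}{-46543} + \frac{q{\left(152 \right)}}{l{\left(-179,-52 \right)}} = \frac{7721}{-46543} + \frac{8 \cdot 152}{\left(2 - 52\right)^{2}} = 7721 \left(- \frac{1}{46543}\right) + \frac{1216}{\left(-50\right)^{2}} = - \frac{1103}{6649} + \frac{1216}{2500} = - \frac{1103}{6649} + 1216 \cdot \frac{1}{2500} = - \frac{1103}{6649} + \frac{304}{625} = \frac{1331921}{4155625}$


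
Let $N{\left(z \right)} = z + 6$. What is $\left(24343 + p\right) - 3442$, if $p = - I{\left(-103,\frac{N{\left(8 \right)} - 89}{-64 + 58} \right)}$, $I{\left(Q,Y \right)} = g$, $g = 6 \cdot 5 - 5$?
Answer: $20876$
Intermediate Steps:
$N{\left(z \right)} = 6 + z$
$g = 25$ ($g = 30 - 5 = 25$)
$I{\left(Q,Y \right)} = 25$
$p = -25$ ($p = \left(-1\right) 25 = -25$)
$\left(24343 + p\right) - 3442 = \left(24343 - 25\right) - 3442 = 24318 - 3442 = 20876$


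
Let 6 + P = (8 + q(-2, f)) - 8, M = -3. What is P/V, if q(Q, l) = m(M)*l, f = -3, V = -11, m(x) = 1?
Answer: 9/11 ≈ 0.81818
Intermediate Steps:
q(Q, l) = l (q(Q, l) = 1*l = l)
P = -9 (P = -6 + ((8 - 3) - 8) = -6 + (5 - 8) = -6 - 3 = -9)
P/V = -9/(-11) = -1/11*(-9) = 9/11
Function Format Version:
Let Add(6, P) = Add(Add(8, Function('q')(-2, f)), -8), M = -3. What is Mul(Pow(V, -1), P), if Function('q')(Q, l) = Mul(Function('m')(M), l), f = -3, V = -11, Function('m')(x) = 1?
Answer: Rational(9, 11) ≈ 0.81818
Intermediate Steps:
Function('q')(Q, l) = l (Function('q')(Q, l) = Mul(1, l) = l)
P = -9 (P = Add(-6, Add(Add(8, -3), -8)) = Add(-6, Add(5, -8)) = Add(-6, -3) = -9)
Mul(Pow(V, -1), P) = Mul(Pow(-11, -1), -9) = Mul(Rational(-1, 11), -9) = Rational(9, 11)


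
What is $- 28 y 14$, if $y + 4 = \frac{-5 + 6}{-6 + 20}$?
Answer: $1540$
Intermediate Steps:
$y = - \frac{55}{14}$ ($y = -4 + \frac{-5 + 6}{-6 + 20} = -4 + 1 \cdot \frac{1}{14} = -4 + \frac{1}{14} = - \frac{55}{14} \approx -3.9286$)
$- 28 y 14 = \left(-28\right) \left(- \frac{55}{14}\right) 14 = 110 \cdot 14 = 1540$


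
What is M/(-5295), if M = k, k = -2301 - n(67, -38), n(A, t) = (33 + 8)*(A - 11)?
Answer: 4597/5295 ≈ 0.86818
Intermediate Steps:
n(A, t) = -451 + 41*A (n(A, t) = 41*(-11 + A) = -451 + 41*A)
k = -4597 (k = -2301 - (-451 + 41*67) = -2301 - (-451 + 2747) = -2301 - 1*2296 = -2301 - 2296 = -4597)
M = -4597
M/(-5295) = -4597/(-5295) = -4597*(-1/5295) = 4597/5295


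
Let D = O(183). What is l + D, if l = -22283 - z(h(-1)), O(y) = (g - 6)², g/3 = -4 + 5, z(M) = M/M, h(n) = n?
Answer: -22275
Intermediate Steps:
z(M) = 1
g = 3 (g = 3*(-4 + 5) = 3*1 = 3)
O(y) = 9 (O(y) = (3 - 6)² = (-3)² = 9)
D = 9
l = -22284 (l = -22283 - 1*1 = -22283 - 1 = -22284)
l + D = -22284 + 9 = -22275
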